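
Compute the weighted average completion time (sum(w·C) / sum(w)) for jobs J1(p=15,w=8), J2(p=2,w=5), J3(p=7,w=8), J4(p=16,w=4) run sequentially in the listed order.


Completion times:
  J1: C=15, w×C=8×15=120
  J2: C=17, w×C=5×17=85
  J3: C=24, w×C=8×24=192
  J4: C=40, w×C=4×40=160
Sum w×C = 557
Sum w = 25
Weighted avg = 557/25
= 22.28


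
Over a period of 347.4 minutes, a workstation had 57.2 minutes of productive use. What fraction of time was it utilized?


Utilization = busy / total × 100
= 57.2 / 347.4 × 100
= 16.5%


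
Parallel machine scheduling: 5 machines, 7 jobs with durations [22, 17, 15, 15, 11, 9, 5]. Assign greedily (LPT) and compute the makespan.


Jobs (LPT sorted): [22, 17, 15, 15, 11, 9, 5]
Machines: 5
  J=22 → Machine 1 (load: 0+22=22)
  J=17 → Machine 2 (load: 0+17=17)
  J=15 → Machine 3 (load: 0+15=15)
  J=15 → Machine 4 (load: 0+15=15)
  J=11 → Machine 5 (load: 0+11=11)
  J=9 → Machine 5 (load: 11+9=20)
  J=5 → Machine 3 (load: 15+5=20)
Machine loads: [22, 17, 20, 15, 20]
Makespan = max = 22 time units


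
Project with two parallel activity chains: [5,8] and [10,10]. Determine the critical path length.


Path A: 5 + 8 = 13
Path B: 10 + 10 = 20
Critical path = longest = max(13, 20)
= 20 (Path B)


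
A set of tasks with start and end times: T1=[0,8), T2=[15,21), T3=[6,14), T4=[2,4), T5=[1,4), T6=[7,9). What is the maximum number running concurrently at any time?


Check each time point for overlaps:
  t=2: 3 tasks active (T1, T4, T5)
Max concurrent = 3


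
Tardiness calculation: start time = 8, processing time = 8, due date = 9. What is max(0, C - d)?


Completion = start + processing = 8 + 8 = 16
Tardiness = max(0, C - d) = max(0, 16 - 9)
= max(0, 7)
= 7


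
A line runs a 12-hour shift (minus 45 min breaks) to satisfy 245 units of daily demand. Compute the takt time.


Available = 12×60 - 45 = 675 min
Takt time = 675 / 245
= 2.76 min/unit


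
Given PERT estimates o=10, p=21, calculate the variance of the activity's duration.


σ² = ((p - o) / 6)² = (p - o)² / 36
= (21 - 10)² / 36
= 11² / 36
= 121 / 36
= 3.3611


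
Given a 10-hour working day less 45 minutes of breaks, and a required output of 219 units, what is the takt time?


Available = 10×60 - 45 = 555 min
Takt time = 555 / 219
= 2.53 min/unit


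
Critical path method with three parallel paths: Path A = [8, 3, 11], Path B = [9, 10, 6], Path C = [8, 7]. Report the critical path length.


Path A: 8 + 3 + 11 = 22
Path B: 9 + 10 + 6 = 25
Path C: 8 + 7 = 15
Critical path = longest = max(22, 25, 15)
= 25 (Path B)


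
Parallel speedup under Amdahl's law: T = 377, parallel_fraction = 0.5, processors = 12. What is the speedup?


Amdahl's law: T_p = T × ((1-p) + p/N)
= 377 × ((1-0.5) + 0.5/12)
= 377 × (0.50 + 0.0417)
= 377 × 0.5417
= 204.21
Speedup = 377/204.21
= 1.85×


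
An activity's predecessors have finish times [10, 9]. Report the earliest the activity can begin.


ES = max of all predecessor completion times
Predecessors: [10, 9]
ES = max(10, 9)
= 10


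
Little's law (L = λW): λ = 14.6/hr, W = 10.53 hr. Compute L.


Little's law: L = λ × W
= 14.6 × 10.53
= 153.74


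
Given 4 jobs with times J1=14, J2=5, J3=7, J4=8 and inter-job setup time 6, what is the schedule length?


Makespan = Σ processing + (n-1) × setup
= (14 + 5 + 7 + 8) + (4-1)×6
= 34 + 18
= 52 time units


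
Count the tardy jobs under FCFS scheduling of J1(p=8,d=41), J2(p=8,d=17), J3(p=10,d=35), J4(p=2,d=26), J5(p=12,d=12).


Completion vs due date:
  J1: C=8, d=41 → on time
  J2: C=16, d=17 → on time
  J3: C=26, d=35 → on time
  J4: C=28, d=26 → TARDY
  J5: C=40, d=12 → TARDY
Tardy jobs: J4, J5
Count = 2


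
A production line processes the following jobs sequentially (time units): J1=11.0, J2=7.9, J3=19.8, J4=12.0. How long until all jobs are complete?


Sequential makespan: sum all processing times
= 11.0 + 7.9 + 19.8 + 12.0
= 50.7 time units


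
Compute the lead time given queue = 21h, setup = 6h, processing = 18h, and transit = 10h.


Lead time = queue + setup + processing + transit
= 21 + 6 + 18 + 10
= 55 hours


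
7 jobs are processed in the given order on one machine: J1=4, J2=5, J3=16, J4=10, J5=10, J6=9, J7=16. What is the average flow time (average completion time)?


Completion times:
  J1: completes at 4
  J2: completes at 9
  J3: completes at 25
  J4: completes at 35
  J5: completes at 45
  J6: completes at 54
  J7: completes at 70
Sum = 242
Average = 242/7
= 34.57


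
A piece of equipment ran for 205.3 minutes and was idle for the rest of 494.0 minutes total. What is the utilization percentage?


Utilization = busy / total × 100
= 205.3 / 494.0 × 100
= 41.6%


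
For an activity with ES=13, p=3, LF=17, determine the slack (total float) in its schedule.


EF = ES + duration = 13 + 3 = 16
LS = LF - duration = 17 - 3 = 14
Total Float = LF - EF = 17 - 16
(or LS - ES = 14 - 13)
= 1


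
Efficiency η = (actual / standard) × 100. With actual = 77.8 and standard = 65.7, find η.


Efficiency = (actual / standard) × 100
= (77.8 / 65.7) × 100
= 118.4%


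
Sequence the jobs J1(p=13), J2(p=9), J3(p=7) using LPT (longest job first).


LPT: sort by longest processing time first
  J1: p=13
  J2: p=9
  J3: p=7
Order: J1 → J2 → J3


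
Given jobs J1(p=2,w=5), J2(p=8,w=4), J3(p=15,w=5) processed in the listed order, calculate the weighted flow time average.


Completion times:
  J1: C=2, w×C=5×2=10
  J2: C=10, w×C=4×10=40
  J3: C=25, w×C=5×25=125
Sum w×C = 175
Sum w = 14
Weighted avg = 175/14
= 12.50


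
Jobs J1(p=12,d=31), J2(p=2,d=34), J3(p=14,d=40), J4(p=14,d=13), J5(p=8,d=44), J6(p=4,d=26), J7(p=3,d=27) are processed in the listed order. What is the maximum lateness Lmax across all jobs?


Lateness per job (L = C - d):
  J1: C=12, d=31, L=-19
  J2: C=14, d=34, L=-20
  J3: C=28, d=40, L=-12
  J4: C=42, d=13, L=29
  J5: C=50, d=44, L=6
  J6: C=54, d=26, L=28
  J7: C=57, d=27, L=30
Lmax = max(-19, -20, -12, 29, 6, 28, 30)
= 30


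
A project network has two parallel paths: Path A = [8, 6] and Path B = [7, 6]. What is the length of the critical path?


Path A: 8 + 6 = 14
Path B: 7 + 6 = 13
Critical path = longest = max(14, 13)
= 14 (Path A)


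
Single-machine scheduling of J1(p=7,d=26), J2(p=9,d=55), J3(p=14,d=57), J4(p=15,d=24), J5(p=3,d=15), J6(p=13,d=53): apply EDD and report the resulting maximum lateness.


EDD order: J5 → J4 → J1 → J6 → J2 → J3
Completion and lateness:
  J5: C=3, d=15, L=3-15=-12
  J4: C=18, d=24, L=18-24=-6
  J1: C=25, d=26, L=25-26=-1
  J6: C=38, d=53, L=38-53=-15
  J2: C=47, d=55, L=47-55=-8
  J3: C=61, d=57, L=61-57=4
Lmax = max(-12, -6, -1, -15, -8, 4)
= 4


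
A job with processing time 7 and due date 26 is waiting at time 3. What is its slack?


Slack = due - current_time - processing
= 26 - 3 - 7
= 16


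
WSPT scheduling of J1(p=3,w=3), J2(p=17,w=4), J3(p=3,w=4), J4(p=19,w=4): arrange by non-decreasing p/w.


WSPT (Smith's rule): sort by p/w ascending
  J3: p/w = 3/4 = 0.750
  J1: p/w = 3/3 = 1.000
  J2: p/w = 17/4 = 4.250
  J4: p/w = 19/4 = 4.750
Order: J3 → J1 → J2 → J4


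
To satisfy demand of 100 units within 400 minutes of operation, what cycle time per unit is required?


Cycle time = available time / demand
= 400 / 100
= 4.00 min/unit


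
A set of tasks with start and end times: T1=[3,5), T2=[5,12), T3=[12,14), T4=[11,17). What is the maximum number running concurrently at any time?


Check each time point for overlaps:
  t=11: 2 tasks active (T2, T4)
Max concurrent = 2


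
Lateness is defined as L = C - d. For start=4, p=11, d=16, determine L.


Completion = 4 + 11 = 15
Lateness = C - d = 15 - 16
= -1


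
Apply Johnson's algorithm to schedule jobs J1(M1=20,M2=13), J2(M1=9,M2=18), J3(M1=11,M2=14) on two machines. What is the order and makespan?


Johnson's rule:
Group 1 (M1≤M2, sort by M1): ['J2', 'J3']
Group 2 (M1>M2, sort desc M2): ['J1']
Sequence: J2 → J3 → J1
Makespan calculation:
  J2: M1 done=9, M2 done=27
  J3: M1 done=20, M2 done=41
  J1: M1 done=40, M2 done=54
= Sequence: J2 → J3 → J1, Makespan: 54


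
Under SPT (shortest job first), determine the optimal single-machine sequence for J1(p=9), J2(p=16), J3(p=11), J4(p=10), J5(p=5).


SPT: sort by shortest processing time
  J5: p=5
  J1: p=9
  J4: p=10
  J3: p=11
  J2: p=16
Order: J5 → J1 → J4 → J3 → J2


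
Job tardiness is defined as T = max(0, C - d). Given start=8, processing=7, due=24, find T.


Completion = start + processing = 8 + 7 = 15
Tardiness = max(0, C - d) = max(0, 15 - 24)
= max(0, -9)
= 0


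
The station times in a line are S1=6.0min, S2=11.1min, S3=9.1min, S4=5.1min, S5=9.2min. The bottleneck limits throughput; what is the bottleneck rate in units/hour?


Bottleneck = longest station time
Station times: [6.0, 11.1, 9.1, 5.1, 9.2]
Max = 11.1 min
Rate = 60 / 11.1
= 5.41 units/hour (bottleneck: 11.1min)


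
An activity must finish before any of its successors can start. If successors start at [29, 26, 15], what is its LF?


LF = min of all successor start times
Successors start at: [29, 26, 15]
LF = min(29, 26, 15)
= 15


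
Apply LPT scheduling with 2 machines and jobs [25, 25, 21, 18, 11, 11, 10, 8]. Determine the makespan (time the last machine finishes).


Jobs (LPT sorted): [25, 25, 21, 18, 11, 11, 10, 8]
Machines: 2
  J=25 → Machine 1 (load: 0+25=25)
  J=25 → Machine 2 (load: 0+25=25)
  J=21 → Machine 1 (load: 25+21=46)
  J=18 → Machine 2 (load: 25+18=43)
  J=11 → Machine 2 (load: 43+11=54)
  J=11 → Machine 1 (load: 46+11=57)
  J=10 → Machine 2 (load: 54+10=64)
  J=8 → Machine 1 (load: 57+8=65)
Machine loads: [65, 64]
Makespan = max = 65 time units


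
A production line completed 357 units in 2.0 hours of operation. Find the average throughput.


Throughput = units / time
= 357 / 2.0
= 178.5 units/hour


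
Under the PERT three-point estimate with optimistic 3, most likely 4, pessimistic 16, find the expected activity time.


te = (o + 4m + p) / 6
= (3 + 4×4 + 16) / 6
= (3 + 16 + 16) / 6
= 35 / 6
= 5.83


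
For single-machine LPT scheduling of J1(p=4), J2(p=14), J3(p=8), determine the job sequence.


LPT: sort by longest processing time first
  J2: p=14
  J3: p=8
  J1: p=4
Order: J2 → J3 → J1


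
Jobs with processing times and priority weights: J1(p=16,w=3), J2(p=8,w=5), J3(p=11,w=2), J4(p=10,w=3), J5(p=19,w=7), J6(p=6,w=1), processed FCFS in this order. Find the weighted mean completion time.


Completion times:
  J1: C=16, w×C=3×16=48
  J2: C=24, w×C=5×24=120
  J3: C=35, w×C=2×35=70
  J4: C=45, w×C=3×45=135
  J5: C=64, w×C=7×64=448
  J6: C=70, w×C=1×70=70
Sum w×C = 891
Sum w = 21
Weighted avg = 891/21
= 42.43


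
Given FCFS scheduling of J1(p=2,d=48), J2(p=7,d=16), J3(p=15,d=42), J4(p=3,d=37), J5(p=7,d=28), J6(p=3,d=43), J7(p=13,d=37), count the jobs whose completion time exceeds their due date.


Completion vs due date:
  J1: C=2, d=48 → on time
  J2: C=9, d=16 → on time
  J3: C=24, d=42 → on time
  J4: C=27, d=37 → on time
  J5: C=34, d=28 → TARDY
  J6: C=37, d=43 → on time
  J7: C=50, d=37 → TARDY
Tardy jobs: J5, J7
Count = 2


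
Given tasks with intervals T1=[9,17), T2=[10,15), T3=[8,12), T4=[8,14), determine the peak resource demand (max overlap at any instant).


Check each time point for overlaps:
  t=10: 4 tasks active (T1, T2, T3, T4)
Max concurrent = 4


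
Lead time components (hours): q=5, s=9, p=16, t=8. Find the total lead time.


Lead time = queue + setup + processing + transit
= 5 + 9 + 16 + 8
= 38 hours


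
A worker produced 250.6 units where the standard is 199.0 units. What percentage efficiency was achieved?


Efficiency = (actual / standard) × 100
= (250.6 / 199.0) × 100
= 125.9%


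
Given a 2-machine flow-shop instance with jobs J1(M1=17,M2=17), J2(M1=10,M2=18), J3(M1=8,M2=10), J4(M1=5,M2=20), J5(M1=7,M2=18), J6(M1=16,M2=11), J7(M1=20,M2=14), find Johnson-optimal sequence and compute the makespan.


Johnson's rule:
Group 1 (M1≤M2, sort by M1): ['J4', 'J5', 'J3', 'J2', 'J1']
Group 2 (M1>M2, sort desc M2): ['J7', 'J6']
Sequence: J4 → J5 → J3 → J2 → J1 → J7 → J6
Makespan calculation:
  J4: M1 done=5, M2 done=25
  J5: M1 done=12, M2 done=43
  J3: M1 done=20, M2 done=53
  J2: M1 done=30, M2 done=71
  J1: M1 done=47, M2 done=88
  J7: M1 done=67, M2 done=102
  J6: M1 done=83, M2 done=113
= Sequence: J4 → J5 → J3 → J2 → J1 → J7 → J6, Makespan: 113


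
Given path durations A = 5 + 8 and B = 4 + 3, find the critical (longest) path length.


Path A: 5 + 8 = 13
Path B: 4 + 3 = 7
Critical path = longest = max(13, 7)
= 13 (Path A)


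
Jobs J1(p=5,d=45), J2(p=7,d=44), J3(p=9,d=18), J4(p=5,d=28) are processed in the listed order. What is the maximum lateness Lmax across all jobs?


Lateness per job (L = C - d):
  J1: C=5, d=45, L=-40
  J2: C=12, d=44, L=-32
  J3: C=21, d=18, L=3
  J4: C=26, d=28, L=-2
Lmax = max(-40, -32, 3, -2)
= 3


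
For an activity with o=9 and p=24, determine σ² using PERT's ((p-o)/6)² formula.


σ² = ((p - o) / 6)² = (p - o)² / 36
= (24 - 9)² / 36
= 15² / 36
= 225 / 36
= 6.2500


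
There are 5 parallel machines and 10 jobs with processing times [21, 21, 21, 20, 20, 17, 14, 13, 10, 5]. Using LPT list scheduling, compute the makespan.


Jobs (LPT sorted): [21, 21, 21, 20, 20, 17, 14, 13, 10, 5]
Machines: 5
  J=21 → Machine 1 (load: 0+21=21)
  J=21 → Machine 2 (load: 0+21=21)
  J=21 → Machine 3 (load: 0+21=21)
  J=20 → Machine 4 (load: 0+20=20)
  J=20 → Machine 5 (load: 0+20=20)
  J=17 → Machine 4 (load: 20+17=37)
  J=14 → Machine 5 (load: 20+14=34)
  J=13 → Machine 1 (load: 21+13=34)
  J=10 → Machine 2 (load: 21+10=31)
  J=5 → Machine 3 (load: 21+5=26)
Machine loads: [34, 31, 26, 37, 34]
Makespan = max = 37 time units


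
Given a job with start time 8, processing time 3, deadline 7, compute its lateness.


Completion = 8 + 3 = 11
Lateness = C - d = 11 - 7
= 4


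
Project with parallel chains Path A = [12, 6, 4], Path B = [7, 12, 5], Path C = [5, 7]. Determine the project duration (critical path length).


Path A: 12 + 6 + 4 = 22
Path B: 7 + 12 + 5 = 24
Path C: 5 + 7 = 12
Critical path = longest = max(22, 24, 12)
= 24 (Path B)


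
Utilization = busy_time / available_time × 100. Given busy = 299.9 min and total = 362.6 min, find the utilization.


Utilization = busy / total × 100
= 299.9 / 362.6 × 100
= 82.7%


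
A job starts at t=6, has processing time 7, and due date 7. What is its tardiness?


Completion = start + processing = 6 + 7 = 13
Tardiness = max(0, C - d) = max(0, 13 - 7)
= max(0, 6)
= 6


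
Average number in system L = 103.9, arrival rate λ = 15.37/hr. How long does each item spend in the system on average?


Little's law: L = λW → W = L / λ
= 103.9 / 15.37
= 6.76 hours


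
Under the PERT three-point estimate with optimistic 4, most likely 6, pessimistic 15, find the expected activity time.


te = (o + 4m + p) / 6
= (4 + 4×6 + 15) / 6
= (4 + 24 + 15) / 6
= 43 / 6
= 7.17


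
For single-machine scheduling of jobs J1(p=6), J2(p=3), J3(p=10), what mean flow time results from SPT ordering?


SPT order: J2 → J1 → J3
Completion times:
  J2: C=3
  J1: C=9
  J3: C=19
Sum = 31, n = 3
Mean flow = 31/3
= 10.33


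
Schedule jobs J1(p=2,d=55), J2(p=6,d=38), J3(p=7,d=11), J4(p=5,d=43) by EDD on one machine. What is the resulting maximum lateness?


EDD order: J3 → J2 → J4 → J1
Completion and lateness:
  J3: C=7, d=11, L=7-11=-4
  J2: C=13, d=38, L=13-38=-25
  J4: C=18, d=43, L=18-43=-25
  J1: C=20, d=55, L=20-55=-35
Lmax = max(-4, -25, -25, -35)
= -4


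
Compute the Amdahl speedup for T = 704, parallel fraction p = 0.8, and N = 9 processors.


Amdahl's law: T_p = T × ((1-p) + p/N)
= 704 × ((1-0.8) + 0.8/9)
= 704 × (0.20 + 0.0889)
= 704 × 0.2889
= 203.38
Speedup = 704/203.38
= 3.46×


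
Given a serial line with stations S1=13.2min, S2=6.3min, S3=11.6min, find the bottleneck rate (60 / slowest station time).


Bottleneck = longest station time
Station times: [13.2, 6.3, 11.6]
Max = 13.2 min
Rate = 60 / 13.2
= 4.55 units/hour (bottleneck: 13.2min)


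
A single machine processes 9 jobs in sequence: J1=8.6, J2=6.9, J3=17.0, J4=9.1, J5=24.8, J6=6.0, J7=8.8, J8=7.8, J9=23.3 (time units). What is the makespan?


Sequential makespan: sum all processing times
= 8.6 + 6.9 + 17.0 + 9.1 + 24.8 + 6.0 + 8.8 + 7.8 + 23.3
= 112.3 time units


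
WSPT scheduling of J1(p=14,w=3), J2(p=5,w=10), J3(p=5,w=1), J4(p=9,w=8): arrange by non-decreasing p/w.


WSPT (Smith's rule): sort by p/w ascending
  J2: p/w = 5/10 = 0.500
  J4: p/w = 9/8 = 1.125
  J1: p/w = 14/3 = 4.667
  J3: p/w = 5/1 = 5.000
Order: J2 → J4 → J1 → J3


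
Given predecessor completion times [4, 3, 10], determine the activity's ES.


ES = max of all predecessor completion times
Predecessors: [4, 3, 10]
ES = max(4, 3, 10)
= 10


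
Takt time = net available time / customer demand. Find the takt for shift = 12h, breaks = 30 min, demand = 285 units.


Available = 12×60 - 30 = 690 min
Takt time = 690 / 285
= 2.42 min/unit


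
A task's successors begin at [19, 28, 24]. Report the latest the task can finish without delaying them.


LF = min of all successor start times
Successors start at: [19, 28, 24]
LF = min(19, 28, 24)
= 19


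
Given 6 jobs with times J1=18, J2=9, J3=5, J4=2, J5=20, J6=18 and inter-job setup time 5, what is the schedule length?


Makespan = Σ processing + (n-1) × setup
= (18 + 9 + 5 + 2 + 20 + 18) + (6-1)×5
= 72 + 25
= 97 time units


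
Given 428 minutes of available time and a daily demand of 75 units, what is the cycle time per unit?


Cycle time = available time / demand
= 428 / 75
= 5.71 min/unit


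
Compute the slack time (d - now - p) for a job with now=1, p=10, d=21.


Slack = due - current_time - processing
= 21 - 1 - 10
= 10


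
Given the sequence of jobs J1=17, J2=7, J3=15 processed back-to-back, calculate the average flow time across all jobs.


Completion times:
  J1: completes at 17
  J2: completes at 24
  J3: completes at 39
Sum = 80
Average = 80/3
= 26.67


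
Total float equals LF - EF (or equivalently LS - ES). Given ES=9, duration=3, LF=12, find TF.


EF = ES + duration = 9 + 3 = 12
LS = LF - duration = 12 - 3 = 9
Total Float = LF - EF = 12 - 12
(or LS - ES = 9 - 9)
= 0


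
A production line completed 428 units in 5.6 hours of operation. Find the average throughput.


Throughput = units / time
= 428 / 5.6
= 76.4 units/hour


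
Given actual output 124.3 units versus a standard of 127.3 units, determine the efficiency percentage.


Efficiency = (actual / standard) × 100
= (124.3 / 127.3) × 100
= 97.6%


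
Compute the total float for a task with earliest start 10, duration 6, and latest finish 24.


EF = ES + duration = 10 + 6 = 16
LS = LF - duration = 24 - 6 = 18
Total Float = LF - EF = 24 - 16
(or LS - ES = 18 - 10)
= 8


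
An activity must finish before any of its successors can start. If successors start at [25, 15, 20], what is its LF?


LF = min of all successor start times
Successors start at: [25, 15, 20]
LF = min(25, 15, 20)
= 15


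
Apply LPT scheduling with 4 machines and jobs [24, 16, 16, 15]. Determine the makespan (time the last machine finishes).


Jobs (LPT sorted): [24, 16, 16, 15]
Machines: 4
  J=24 → Machine 1 (load: 0+24=24)
  J=16 → Machine 2 (load: 0+16=16)
  J=16 → Machine 3 (load: 0+16=16)
  J=15 → Machine 4 (load: 0+15=15)
Machine loads: [24, 16, 16, 15]
Makespan = max = 24 time units


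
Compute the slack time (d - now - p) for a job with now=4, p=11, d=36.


Slack = due - current_time - processing
= 36 - 4 - 11
= 21


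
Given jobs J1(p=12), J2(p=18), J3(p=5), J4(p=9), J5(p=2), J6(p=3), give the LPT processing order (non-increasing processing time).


LPT: sort by longest processing time first
  J2: p=18
  J1: p=12
  J4: p=9
  J3: p=5
  J6: p=3
  J5: p=2
Order: J2 → J1 → J4 → J3 → J6 → J5


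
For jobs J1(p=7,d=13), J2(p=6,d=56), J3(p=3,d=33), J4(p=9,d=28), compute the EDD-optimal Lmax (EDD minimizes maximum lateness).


EDD order: J1 → J4 → J3 → J2
Completion and lateness:
  J1: C=7, d=13, L=7-13=-6
  J4: C=16, d=28, L=16-28=-12
  J3: C=19, d=33, L=19-33=-14
  J2: C=25, d=56, L=25-56=-31
Lmax = max(-6, -12, -14, -31)
= -6


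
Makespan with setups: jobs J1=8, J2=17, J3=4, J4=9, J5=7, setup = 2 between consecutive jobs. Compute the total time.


Makespan = Σ processing + (n-1) × setup
= (8 + 17 + 4 + 9 + 7) + (5-1)×2
= 45 + 8
= 53 time units


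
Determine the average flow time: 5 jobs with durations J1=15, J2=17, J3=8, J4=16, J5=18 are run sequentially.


Completion times:
  J1: completes at 15
  J2: completes at 32
  J3: completes at 40
  J4: completes at 56
  J5: completes at 74
Sum = 217
Average = 217/5
= 43.40


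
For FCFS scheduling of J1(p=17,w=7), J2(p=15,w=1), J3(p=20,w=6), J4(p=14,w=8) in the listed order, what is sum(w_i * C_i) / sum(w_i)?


Completion times:
  J1: C=17, w×C=7×17=119
  J2: C=32, w×C=1×32=32
  J3: C=52, w×C=6×52=312
  J4: C=66, w×C=8×66=528
Sum w×C = 991
Sum w = 22
Weighted avg = 991/22
= 45.05


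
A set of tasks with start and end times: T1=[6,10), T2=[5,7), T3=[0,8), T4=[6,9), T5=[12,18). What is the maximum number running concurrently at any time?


Check each time point for overlaps:
  t=6: 4 tasks active (T1, T2, T3, T4)
Max concurrent = 4


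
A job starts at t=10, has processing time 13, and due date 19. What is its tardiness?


Completion = start + processing = 10 + 13 = 23
Tardiness = max(0, C - d) = max(0, 23 - 19)
= max(0, 4)
= 4


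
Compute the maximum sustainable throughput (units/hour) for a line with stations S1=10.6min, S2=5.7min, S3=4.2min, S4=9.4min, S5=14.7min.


Bottleneck = longest station time
Station times: [10.6, 5.7, 4.2, 9.4, 14.7]
Max = 14.7 min
Rate = 60 / 14.7
= 4.08 units/hour (bottleneck: 14.7min)


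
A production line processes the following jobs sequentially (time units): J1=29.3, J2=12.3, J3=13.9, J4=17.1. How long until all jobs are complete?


Sequential makespan: sum all processing times
= 29.3 + 12.3 + 13.9 + 17.1
= 72.6 time units


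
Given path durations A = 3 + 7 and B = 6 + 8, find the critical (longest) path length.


Path A: 3 + 7 = 10
Path B: 6 + 8 = 14
Critical path = longest = max(10, 14)
= 14 (Path B)


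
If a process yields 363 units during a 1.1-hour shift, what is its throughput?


Throughput = units / time
= 363 / 1.1
= 330.0 units/hour


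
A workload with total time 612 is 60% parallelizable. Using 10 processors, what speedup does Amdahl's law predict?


Amdahl's law: T_p = T × ((1-p) + p/N)
= 612 × ((1-0.6) + 0.6/10)
= 612 × (0.40 + 0.0600)
= 612 × 0.4600
= 281.52
Speedup = 612/281.52
= 2.17×


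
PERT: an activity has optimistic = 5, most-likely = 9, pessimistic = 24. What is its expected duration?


te = (o + 4m + p) / 6
= (5 + 4×9 + 24) / 6
= (5 + 36 + 24) / 6
= 65 / 6
= 10.83


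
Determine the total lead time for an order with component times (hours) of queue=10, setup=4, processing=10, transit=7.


Lead time = queue + setup + processing + transit
= 10 + 4 + 10 + 7
= 31 hours


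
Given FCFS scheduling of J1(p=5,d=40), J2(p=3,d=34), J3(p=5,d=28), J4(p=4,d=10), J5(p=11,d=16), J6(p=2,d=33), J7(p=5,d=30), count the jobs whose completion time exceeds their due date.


Completion vs due date:
  J1: C=5, d=40 → on time
  J2: C=8, d=34 → on time
  J3: C=13, d=28 → on time
  J4: C=17, d=10 → TARDY
  J5: C=28, d=16 → TARDY
  J6: C=30, d=33 → on time
  J7: C=35, d=30 → TARDY
Tardy jobs: J4, J5, J7
Count = 3


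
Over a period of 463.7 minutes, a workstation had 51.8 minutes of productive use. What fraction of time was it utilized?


Utilization = busy / total × 100
= 51.8 / 463.7 × 100
= 11.2%


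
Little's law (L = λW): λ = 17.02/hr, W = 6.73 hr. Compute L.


Little's law: L = λ × W
= 17.02 × 6.73
= 114.54


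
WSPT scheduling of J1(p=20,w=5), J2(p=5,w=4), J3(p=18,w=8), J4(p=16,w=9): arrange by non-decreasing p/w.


WSPT (Smith's rule): sort by p/w ascending
  J2: p/w = 5/4 = 1.250
  J4: p/w = 16/9 = 1.778
  J3: p/w = 18/8 = 2.250
  J1: p/w = 20/5 = 4.000
Order: J2 → J4 → J3 → J1


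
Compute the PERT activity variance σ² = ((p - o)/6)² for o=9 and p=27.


σ² = ((p - o) / 6)² = (p - o)² / 36
= (27 - 9)² / 36
= 18² / 36
= 324 / 36
= 9.0000


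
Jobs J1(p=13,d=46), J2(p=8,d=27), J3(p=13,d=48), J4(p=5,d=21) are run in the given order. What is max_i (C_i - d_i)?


Lateness per job (L = C - d):
  J1: C=13, d=46, L=-33
  J2: C=21, d=27, L=-6
  J3: C=34, d=48, L=-14
  J4: C=39, d=21, L=18
Lmax = max(-33, -6, -14, 18)
= 18


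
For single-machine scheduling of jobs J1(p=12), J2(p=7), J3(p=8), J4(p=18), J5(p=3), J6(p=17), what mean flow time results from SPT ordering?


SPT order: J5 → J2 → J3 → J1 → J6 → J4
Completion times:
  J5: C=3
  J2: C=10
  J3: C=18
  J1: C=30
  J6: C=47
  J4: C=65
Sum = 173, n = 6
Mean flow = 173/6
= 28.83


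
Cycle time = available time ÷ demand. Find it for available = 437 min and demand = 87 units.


Cycle time = available time / demand
= 437 / 87
= 5.02 min/unit


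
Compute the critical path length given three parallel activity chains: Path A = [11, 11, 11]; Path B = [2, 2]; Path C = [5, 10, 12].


Path A: 11 + 11 + 11 = 33
Path B: 2 + 2 = 4
Path C: 5 + 10 + 12 = 27
Critical path = longest = max(33, 4, 27)
= 33 (Path A)


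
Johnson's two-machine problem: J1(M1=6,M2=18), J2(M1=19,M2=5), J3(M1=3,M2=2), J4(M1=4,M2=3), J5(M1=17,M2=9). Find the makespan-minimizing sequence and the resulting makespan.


Johnson's rule:
Group 1 (M1≤M2, sort by M1): ['J1']
Group 2 (M1>M2, sort desc M2): ['J5', 'J2', 'J4', 'J3']
Sequence: J1 → J5 → J2 → J4 → J3
Makespan calculation:
  J1: M1 done=6, M2 done=24
  J5: M1 done=23, M2 done=33
  J2: M1 done=42, M2 done=47
  J4: M1 done=46, M2 done=50
  J3: M1 done=49, M2 done=52
= Sequence: J1 → J5 → J2 → J4 → J3, Makespan: 52


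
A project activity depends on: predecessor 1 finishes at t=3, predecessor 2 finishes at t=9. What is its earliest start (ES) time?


ES = max of all predecessor completion times
Predecessors: [3, 9]
ES = max(3, 9)
= 9


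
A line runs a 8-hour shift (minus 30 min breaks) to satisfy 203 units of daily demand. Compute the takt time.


Available = 8×60 - 30 = 450 min
Takt time = 450 / 203
= 2.22 min/unit


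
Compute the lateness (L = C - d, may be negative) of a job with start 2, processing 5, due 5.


Completion = 2 + 5 = 7
Lateness = C - d = 7 - 5
= 2


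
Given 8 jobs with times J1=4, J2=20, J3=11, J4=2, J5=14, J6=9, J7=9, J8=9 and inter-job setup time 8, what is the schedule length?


Makespan = Σ processing + (n-1) × setup
= (4 + 20 + 11 + 2 + 14 + 9 + 9 + 9) + (8-1)×8
= 78 + 56
= 134 time units


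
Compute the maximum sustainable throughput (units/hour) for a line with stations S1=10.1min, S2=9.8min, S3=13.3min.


Bottleneck = longest station time
Station times: [10.1, 9.8, 13.3]
Max = 13.3 min
Rate = 60 / 13.3
= 4.51 units/hour (bottleneck: 13.3min)


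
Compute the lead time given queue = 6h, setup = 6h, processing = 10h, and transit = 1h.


Lead time = queue + setup + processing + transit
= 6 + 6 + 10 + 1
= 23 hours


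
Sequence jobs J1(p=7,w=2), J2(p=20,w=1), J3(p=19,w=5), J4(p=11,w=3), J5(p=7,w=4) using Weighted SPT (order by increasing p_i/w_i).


WSPT (Smith's rule): sort by p/w ascending
  J5: p/w = 7/4 = 1.750
  J1: p/w = 7/2 = 3.500
  J4: p/w = 11/3 = 3.667
  J3: p/w = 19/5 = 3.800
  J2: p/w = 20/1 = 20.000
Order: J5 → J1 → J4 → J3 → J2


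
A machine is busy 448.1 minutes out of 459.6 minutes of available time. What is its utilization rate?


Utilization = busy / total × 100
= 448.1 / 459.6 × 100
= 97.5%


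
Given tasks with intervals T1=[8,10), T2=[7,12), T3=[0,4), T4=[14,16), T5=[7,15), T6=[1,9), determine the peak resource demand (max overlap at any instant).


Check each time point for overlaps:
  t=8: 4 tasks active (T1, T2, T5, T6)
Max concurrent = 4


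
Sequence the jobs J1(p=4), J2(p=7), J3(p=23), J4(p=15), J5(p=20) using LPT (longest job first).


LPT: sort by longest processing time first
  J3: p=23
  J5: p=20
  J4: p=15
  J2: p=7
  J1: p=4
Order: J3 → J5 → J4 → J2 → J1


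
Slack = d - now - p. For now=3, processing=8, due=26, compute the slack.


Slack = due - current_time - processing
= 26 - 3 - 8
= 15


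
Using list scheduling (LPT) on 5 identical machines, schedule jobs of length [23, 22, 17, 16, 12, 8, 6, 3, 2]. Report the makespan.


Jobs (LPT sorted): [23, 22, 17, 16, 12, 8, 6, 3, 2]
Machines: 5
  J=23 → Machine 1 (load: 0+23=23)
  J=22 → Machine 2 (load: 0+22=22)
  J=17 → Machine 3 (load: 0+17=17)
  J=16 → Machine 4 (load: 0+16=16)
  J=12 → Machine 5 (load: 0+12=12)
  J=8 → Machine 5 (load: 12+8=20)
  J=6 → Machine 4 (load: 16+6=22)
  J=3 → Machine 3 (load: 17+3=20)
  J=2 → Machine 3 (load: 20+2=22)
Machine loads: [23, 22, 22, 22, 20]
Makespan = max = 23 time units


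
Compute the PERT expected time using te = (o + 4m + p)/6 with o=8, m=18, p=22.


te = (o + 4m + p) / 6
= (8 + 4×18 + 22) / 6
= (8 + 72 + 22) / 6
= 102 / 6
= 17.00


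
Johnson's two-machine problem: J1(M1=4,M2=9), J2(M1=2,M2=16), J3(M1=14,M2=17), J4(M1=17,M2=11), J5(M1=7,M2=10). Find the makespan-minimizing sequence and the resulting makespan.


Johnson's rule:
Group 1 (M1≤M2, sort by M1): ['J2', 'J1', 'J5', 'J3']
Group 2 (M1>M2, sort desc M2): ['J4']
Sequence: J2 → J1 → J5 → J3 → J4
Makespan calculation:
  J2: M1 done=2, M2 done=18
  J1: M1 done=6, M2 done=27
  J5: M1 done=13, M2 done=37
  J3: M1 done=27, M2 done=54
  J4: M1 done=44, M2 done=65
= Sequence: J2 → J1 → J5 → J3 → J4, Makespan: 65


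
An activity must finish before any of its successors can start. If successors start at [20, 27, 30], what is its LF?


LF = min of all successor start times
Successors start at: [20, 27, 30]
LF = min(20, 27, 30)
= 20


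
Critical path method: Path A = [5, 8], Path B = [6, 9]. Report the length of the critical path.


Path A: 5 + 8 = 13
Path B: 6 + 9 = 15
Critical path = longest = max(13, 15)
= 15 (Path B)


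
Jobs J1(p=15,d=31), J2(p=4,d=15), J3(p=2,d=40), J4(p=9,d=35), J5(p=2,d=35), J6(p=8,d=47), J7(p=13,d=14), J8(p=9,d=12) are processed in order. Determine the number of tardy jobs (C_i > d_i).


Completion vs due date:
  J1: C=15, d=31 → on time
  J2: C=19, d=15 → TARDY
  J3: C=21, d=40 → on time
  J4: C=30, d=35 → on time
  J5: C=32, d=35 → on time
  J6: C=40, d=47 → on time
  J7: C=53, d=14 → TARDY
  J8: C=62, d=12 → TARDY
Tardy jobs: J2, J7, J8
Count = 3


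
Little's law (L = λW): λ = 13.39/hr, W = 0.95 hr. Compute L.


Little's law: L = λ × W
= 13.39 × 0.95
= 12.72


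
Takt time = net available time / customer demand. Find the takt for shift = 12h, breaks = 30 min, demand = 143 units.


Available = 12×60 - 30 = 690 min
Takt time = 690 / 143
= 4.83 min/unit


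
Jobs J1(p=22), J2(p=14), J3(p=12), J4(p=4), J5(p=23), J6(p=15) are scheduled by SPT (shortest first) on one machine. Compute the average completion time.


SPT order: J4 → J3 → J2 → J6 → J1 → J5
Completion times:
  J4: C=4
  J3: C=16
  J2: C=30
  J6: C=45
  J1: C=67
  J5: C=90
Sum = 252, n = 6
Mean flow = 252/6
= 42.00


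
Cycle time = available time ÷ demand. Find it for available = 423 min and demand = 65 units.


Cycle time = available time / demand
= 423 / 65
= 6.51 min/unit


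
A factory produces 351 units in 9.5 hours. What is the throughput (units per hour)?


Throughput = units / time
= 351 / 9.5
= 36.9 units/hour


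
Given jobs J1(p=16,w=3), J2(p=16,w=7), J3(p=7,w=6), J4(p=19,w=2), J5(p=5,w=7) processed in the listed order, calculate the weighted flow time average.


Completion times:
  J1: C=16, w×C=3×16=48
  J2: C=32, w×C=7×32=224
  J3: C=39, w×C=6×39=234
  J4: C=58, w×C=2×58=116
  J5: C=63, w×C=7×63=441
Sum w×C = 1063
Sum w = 25
Weighted avg = 1063/25
= 42.52


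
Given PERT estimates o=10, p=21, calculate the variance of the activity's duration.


σ² = ((p - o) / 6)² = (p - o)² / 36
= (21 - 10)² / 36
= 11² / 36
= 121 / 36
= 3.3611


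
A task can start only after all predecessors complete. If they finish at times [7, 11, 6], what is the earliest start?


ES = max of all predecessor completion times
Predecessors: [7, 11, 6]
ES = max(7, 11, 6)
= 11


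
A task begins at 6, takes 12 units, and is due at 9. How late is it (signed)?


Completion = 6 + 12 = 18
Lateness = C - d = 18 - 9
= 9


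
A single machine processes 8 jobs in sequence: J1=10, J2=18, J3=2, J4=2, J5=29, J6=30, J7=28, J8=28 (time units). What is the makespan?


Sequential makespan: sum all processing times
= 10 + 18 + 2 + 2 + 29 + 30 + 28 + 28
= 147 time units


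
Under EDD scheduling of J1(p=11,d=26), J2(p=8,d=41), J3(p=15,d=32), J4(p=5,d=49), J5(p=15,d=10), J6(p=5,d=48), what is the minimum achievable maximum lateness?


EDD order: J5 → J1 → J3 → J2 → J6 → J4
Completion and lateness:
  J5: C=15, d=10, L=15-10=5
  J1: C=26, d=26, L=26-26=0
  J3: C=41, d=32, L=41-32=9
  J2: C=49, d=41, L=49-41=8
  J6: C=54, d=48, L=54-48=6
  J4: C=59, d=49, L=59-49=10
Lmax = max(5, 0, 9, 8, 6, 10)
= 10


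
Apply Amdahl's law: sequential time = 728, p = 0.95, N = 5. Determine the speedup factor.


Amdahl's law: T_p = T × ((1-p) + p/N)
= 728 × ((1-0.95) + 0.95/5)
= 728 × (0.05 + 0.1900)
= 728 × 0.2400
= 174.72
Speedup = 728/174.72
= 4.17×


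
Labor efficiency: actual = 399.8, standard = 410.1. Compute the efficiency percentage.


Efficiency = (actual / standard) × 100
= (399.8 / 410.1) × 100
= 97.5%


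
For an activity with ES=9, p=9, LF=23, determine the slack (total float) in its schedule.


EF = ES + duration = 9 + 9 = 18
LS = LF - duration = 23 - 9 = 14
Total Float = LF - EF = 23 - 18
(or LS - ES = 14 - 9)
= 5


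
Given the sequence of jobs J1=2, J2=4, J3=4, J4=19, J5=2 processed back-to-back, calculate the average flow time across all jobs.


Completion times:
  J1: completes at 2
  J2: completes at 6
  J3: completes at 10
  J4: completes at 29
  J5: completes at 31
Sum = 78
Average = 78/5
= 15.60


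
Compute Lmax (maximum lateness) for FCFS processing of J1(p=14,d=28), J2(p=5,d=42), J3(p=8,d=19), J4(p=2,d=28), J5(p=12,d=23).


Lateness per job (L = C - d):
  J1: C=14, d=28, L=-14
  J2: C=19, d=42, L=-23
  J3: C=27, d=19, L=8
  J4: C=29, d=28, L=1
  J5: C=41, d=23, L=18
Lmax = max(-14, -23, 8, 1, 18)
= 18


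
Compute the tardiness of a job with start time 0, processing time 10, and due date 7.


Completion = start + processing = 0 + 10 = 10
Tardiness = max(0, C - d) = max(0, 10 - 7)
= max(0, 3)
= 3


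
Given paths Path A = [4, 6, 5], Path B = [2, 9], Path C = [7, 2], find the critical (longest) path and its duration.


Path A: 4 + 6 + 5 = 15
Path B: 2 + 9 = 11
Path C: 7 + 2 = 9
Critical path = longest = max(15, 11, 9)
= 15 (Path A)


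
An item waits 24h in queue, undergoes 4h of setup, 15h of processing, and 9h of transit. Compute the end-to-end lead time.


Lead time = queue + setup + processing + transit
= 24 + 4 + 15 + 9
= 52 hours


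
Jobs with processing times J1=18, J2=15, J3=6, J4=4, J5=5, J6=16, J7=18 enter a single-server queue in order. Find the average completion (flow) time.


Completion times:
  J1: completes at 18
  J2: completes at 33
  J3: completes at 39
  J4: completes at 43
  J5: completes at 48
  J6: completes at 64
  J7: completes at 82
Sum = 327
Average = 327/7
= 46.71


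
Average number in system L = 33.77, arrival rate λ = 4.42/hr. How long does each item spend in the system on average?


Little's law: L = λW → W = L / λ
= 33.77 / 4.42
= 7.64 hours


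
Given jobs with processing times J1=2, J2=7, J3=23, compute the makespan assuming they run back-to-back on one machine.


Sequential makespan: sum all processing times
= 2 + 7 + 23
= 32 time units


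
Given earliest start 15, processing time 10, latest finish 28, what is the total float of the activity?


EF = ES + duration = 15 + 10 = 25
LS = LF - duration = 28 - 10 = 18
Total Float = LF - EF = 28 - 25
(or LS - ES = 18 - 15)
= 3


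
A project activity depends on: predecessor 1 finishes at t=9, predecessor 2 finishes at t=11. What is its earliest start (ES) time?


ES = max of all predecessor completion times
Predecessors: [9, 11]
ES = max(9, 11)
= 11


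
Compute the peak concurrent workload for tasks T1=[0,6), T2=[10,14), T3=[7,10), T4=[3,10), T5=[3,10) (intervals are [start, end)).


Check each time point for overlaps:
  t=3: 3 tasks active (T1, T4, T5)
Max concurrent = 3


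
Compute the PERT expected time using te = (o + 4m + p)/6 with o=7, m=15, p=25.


te = (o + 4m + p) / 6
= (7 + 4×15 + 25) / 6
= (7 + 60 + 25) / 6
= 92 / 6
= 15.33


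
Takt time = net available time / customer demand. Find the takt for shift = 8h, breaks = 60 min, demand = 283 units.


Available = 8×60 - 60 = 420 min
Takt time = 420 / 283
= 1.48 min/unit


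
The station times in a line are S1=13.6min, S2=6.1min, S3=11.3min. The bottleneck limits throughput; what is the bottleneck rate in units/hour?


Bottleneck = longest station time
Station times: [13.6, 6.1, 11.3]
Max = 13.6 min
Rate = 60 / 13.6
= 4.41 units/hour (bottleneck: 13.6min)


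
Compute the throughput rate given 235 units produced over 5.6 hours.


Throughput = units / time
= 235 / 5.6
= 42.0 units/hour


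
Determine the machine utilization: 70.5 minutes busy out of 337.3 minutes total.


Utilization = busy / total × 100
= 70.5 / 337.3 × 100
= 20.9%


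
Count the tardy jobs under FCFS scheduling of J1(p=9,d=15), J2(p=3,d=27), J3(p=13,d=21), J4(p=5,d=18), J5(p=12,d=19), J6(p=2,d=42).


Completion vs due date:
  J1: C=9, d=15 → on time
  J2: C=12, d=27 → on time
  J3: C=25, d=21 → TARDY
  J4: C=30, d=18 → TARDY
  J5: C=42, d=19 → TARDY
  J6: C=44, d=42 → TARDY
Tardy jobs: J3, J4, J5, J6
Count = 4


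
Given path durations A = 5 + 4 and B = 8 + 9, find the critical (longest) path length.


Path A: 5 + 4 = 9
Path B: 8 + 9 = 17
Critical path = longest = max(9, 17)
= 17 (Path B)


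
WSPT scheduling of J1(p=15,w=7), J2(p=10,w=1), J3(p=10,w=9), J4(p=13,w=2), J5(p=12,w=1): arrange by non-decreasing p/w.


WSPT (Smith's rule): sort by p/w ascending
  J3: p/w = 10/9 = 1.111
  J1: p/w = 15/7 = 2.143
  J4: p/w = 13/2 = 6.500
  J2: p/w = 10/1 = 10.000
  J5: p/w = 12/1 = 12.000
Order: J3 → J1 → J4 → J2 → J5


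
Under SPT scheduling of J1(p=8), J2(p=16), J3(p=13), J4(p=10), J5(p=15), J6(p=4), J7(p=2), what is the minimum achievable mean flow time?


SPT order: J7 → J6 → J1 → J4 → J3 → J5 → J2
Completion times:
  J7: C=2
  J6: C=6
  J1: C=14
  J4: C=24
  J3: C=37
  J5: C=52
  J2: C=68
Sum = 203, n = 7
Mean flow = 203/7
= 29.00


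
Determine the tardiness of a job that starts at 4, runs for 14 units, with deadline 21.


Completion = start + processing = 4 + 14 = 18
Tardiness = max(0, C - d) = max(0, 18 - 21)
= max(0, -3)
= 0


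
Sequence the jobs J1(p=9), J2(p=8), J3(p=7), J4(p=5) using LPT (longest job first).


LPT: sort by longest processing time first
  J1: p=9
  J2: p=8
  J3: p=7
  J4: p=5
Order: J1 → J2 → J3 → J4


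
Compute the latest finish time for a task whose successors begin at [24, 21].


LF = min of all successor start times
Successors start at: [24, 21]
LF = min(24, 21)
= 21
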